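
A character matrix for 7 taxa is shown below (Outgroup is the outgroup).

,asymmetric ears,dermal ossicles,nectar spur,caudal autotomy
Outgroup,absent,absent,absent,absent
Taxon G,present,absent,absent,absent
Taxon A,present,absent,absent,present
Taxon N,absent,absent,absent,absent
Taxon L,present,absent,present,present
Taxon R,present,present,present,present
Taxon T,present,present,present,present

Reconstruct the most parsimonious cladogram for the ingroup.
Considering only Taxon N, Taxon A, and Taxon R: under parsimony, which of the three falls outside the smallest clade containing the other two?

Taxon N

The outgroup has state 'absent' for every character, so 'present' is the derived state throughout.
asymmetric ears: derived state 'present' in Taxon A, Taxon G, Taxon L, Taxon R, and Taxon T only — synapomorphy for {Taxon A, Taxon G, Taxon L, Taxon R, Taxon T}.
Only Taxon R and Taxon T show the derived state 'present' for dermal ossicles, supporting them as a clade.
nectar spur: derived state 'present' in Taxon L, Taxon R, and Taxon T only — synapomorphy for {Taxon L, Taxon R, Taxon T}.
caudal autotomy: derived state 'present' in Taxon A, Taxon L, Taxon R, and Taxon T only — synapomorphy for {Taxon A, Taxon L, Taxon R, Taxon T}.
Most parsimonious ingroup topology: ((Taxon G,(Taxon A,(Taxon L,(Taxon R,Taxon T)))),Taxon N).
Taxon A and Taxon R share a more recent common ancestor with each other than either does with Taxon N, so Taxon N is the least closely related of the three.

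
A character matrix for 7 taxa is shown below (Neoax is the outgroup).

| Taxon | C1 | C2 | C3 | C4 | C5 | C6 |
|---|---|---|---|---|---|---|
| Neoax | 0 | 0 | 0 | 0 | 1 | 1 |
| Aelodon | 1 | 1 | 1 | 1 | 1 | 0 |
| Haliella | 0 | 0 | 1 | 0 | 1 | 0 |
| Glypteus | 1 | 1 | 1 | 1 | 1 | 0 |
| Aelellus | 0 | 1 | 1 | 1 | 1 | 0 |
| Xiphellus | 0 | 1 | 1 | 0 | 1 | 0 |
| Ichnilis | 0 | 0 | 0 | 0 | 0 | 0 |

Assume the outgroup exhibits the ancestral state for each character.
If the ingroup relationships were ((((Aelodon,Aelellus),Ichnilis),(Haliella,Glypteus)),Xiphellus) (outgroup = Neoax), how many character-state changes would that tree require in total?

11

Map each character onto ((((Aelodon,Aelellus),Ichnilis),(Haliella,Glypteus)),Xiphellus) (rooted by Neoax) and count the minimum state changes it requires (Fitch parsimony):
C1: 2; C2: 3; C3: 2; C4: 2; C5: 1; C6: 1.
Total tree length = 11.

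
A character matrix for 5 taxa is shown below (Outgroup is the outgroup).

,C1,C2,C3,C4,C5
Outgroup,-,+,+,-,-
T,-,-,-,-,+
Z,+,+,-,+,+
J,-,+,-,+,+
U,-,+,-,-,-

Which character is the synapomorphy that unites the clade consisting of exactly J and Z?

C4

Character polarity is set by the outgroup: the derived state is whichever differs from the outgroup's state, so for C2, C3 the derived state is '-', and for the remaining characters it is '+'.
C1 (derived state '+') is unique to Z (autapomorphy; uninformative for grouping).
C2: derived state '-' in T only — an autapomorphy, so it tells us nothing about relationships among taxa.
All ingroup taxa share the derived state '-' for C3; it defines the ingroup but does not resolve relationships within it.
Only J and Z show the derived state '+' for C4, supporting them as a clade.
Only J, T, and Z show the derived state '+' for C5, supporting them as a clade.
Most parsimonious ingroup topology: ((T,(Z,J)),U).
The clade {J, Z} is supported by C4: its derived state '+' occurs in exactly those taxa and in no other taxon (including the outgroup).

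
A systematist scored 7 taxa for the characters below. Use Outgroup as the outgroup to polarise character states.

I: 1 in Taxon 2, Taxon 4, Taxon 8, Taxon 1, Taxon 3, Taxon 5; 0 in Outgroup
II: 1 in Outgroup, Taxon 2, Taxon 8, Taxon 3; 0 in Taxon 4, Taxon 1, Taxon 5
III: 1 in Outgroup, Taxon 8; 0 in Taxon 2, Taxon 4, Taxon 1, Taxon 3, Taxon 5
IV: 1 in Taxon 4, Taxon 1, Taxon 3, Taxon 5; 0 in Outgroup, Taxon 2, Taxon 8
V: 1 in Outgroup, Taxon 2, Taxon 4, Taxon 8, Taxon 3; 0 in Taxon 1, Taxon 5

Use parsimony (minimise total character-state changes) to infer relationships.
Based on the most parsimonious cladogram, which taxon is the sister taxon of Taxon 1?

Character polarity is set by the outgroup: the derived state is whichever differs from the outgroup's state, so for II, III, V the derived state is '0', and for the remaining characters it is '1'.
All ingroup taxa share the derived state '1' for I; it defines the ingroup but does not resolve relationships within it.
II (derived state '0') is shared by Taxon 1, Taxon 4, and Taxon 5 — a synapomorphy uniting that clade.
III (derived state '0') is shared by Taxon 1, Taxon 2, Taxon 3, Taxon 4, and Taxon 5 — a synapomorphy uniting that clade.
IV (derived state '1') is shared by Taxon 1, Taxon 3, Taxon 4, and Taxon 5 — a synapomorphy uniting that clade.
V: derived state '0' in Taxon 1 and Taxon 5 only — synapomorphy for {Taxon 1, Taxon 5}.
Most parsimonious ingroup topology: ((Taxon 2,((Taxon 4,(Taxon 1,Taxon 5)),Taxon 3)),Taxon 8).
Taxon 1 and Taxon 5 form a cherry on this tree, so they are sister taxa.

Taxon 5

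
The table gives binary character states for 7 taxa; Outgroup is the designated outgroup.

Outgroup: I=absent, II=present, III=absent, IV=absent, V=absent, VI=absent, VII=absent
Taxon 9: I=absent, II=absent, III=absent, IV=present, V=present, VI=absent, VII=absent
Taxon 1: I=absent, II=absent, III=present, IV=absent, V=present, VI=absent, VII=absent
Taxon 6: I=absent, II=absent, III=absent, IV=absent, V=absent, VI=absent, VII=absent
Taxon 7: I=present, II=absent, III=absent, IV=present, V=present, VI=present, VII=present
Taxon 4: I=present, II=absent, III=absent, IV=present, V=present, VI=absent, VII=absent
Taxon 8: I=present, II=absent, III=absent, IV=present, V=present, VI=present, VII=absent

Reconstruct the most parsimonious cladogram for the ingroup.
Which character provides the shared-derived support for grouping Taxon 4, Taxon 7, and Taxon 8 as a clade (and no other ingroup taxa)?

Character polarity is set by the outgroup: the derived state is whichever differs from the outgroup's state, so for II the derived state is 'absent', and for the remaining characters it is 'present'.
I (derived state 'present') is shared by Taxon 4, Taxon 7, and Taxon 8 — a synapomorphy uniting that clade.
All ingroup taxa share the derived state 'absent' for II; it defines the ingroup but does not resolve relationships within it.
III: derived state 'present' in Taxon 1 only — an autapomorphy, so it tells us nothing about relationships among taxa.
IV (derived state 'present') is shared by Taxon 4, Taxon 7, Taxon 8, and Taxon 9 — a synapomorphy uniting that clade.
V: derived state 'present' in Taxon 1, Taxon 4, Taxon 7, Taxon 8, and Taxon 9 only — synapomorphy for {Taxon 1, Taxon 4, Taxon 7, Taxon 8, Taxon 9}.
VI: derived state 'present' in Taxon 7 and Taxon 8 only — synapomorphy for {Taxon 7, Taxon 8}.
VII: derived state 'present' in Taxon 7 only — an autapomorphy, so it tells us nothing about relationships among taxa.
Most parsimonious ingroup topology: (((Taxon 9,((Taxon 7,Taxon 8),Taxon 4)),Taxon 1),Taxon 6).
The clade {Taxon 4, Taxon 7, Taxon 8} is supported by I: its derived state 'present' occurs in exactly those taxa and in no other taxon (including the outgroup).

I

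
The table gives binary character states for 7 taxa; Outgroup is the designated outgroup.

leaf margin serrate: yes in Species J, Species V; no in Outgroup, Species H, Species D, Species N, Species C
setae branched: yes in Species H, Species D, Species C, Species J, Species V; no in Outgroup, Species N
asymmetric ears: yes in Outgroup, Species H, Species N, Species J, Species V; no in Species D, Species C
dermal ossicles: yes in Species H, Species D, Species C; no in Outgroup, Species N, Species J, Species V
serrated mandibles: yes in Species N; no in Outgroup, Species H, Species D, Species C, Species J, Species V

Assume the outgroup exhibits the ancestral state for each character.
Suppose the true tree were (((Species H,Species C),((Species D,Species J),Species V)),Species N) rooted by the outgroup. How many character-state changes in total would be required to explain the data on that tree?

8

Map each character onto (((Species H,Species C),((Species D,Species J),Species V)),Species N) (rooted by Outgroup) and count the minimum state changes it requires (Fitch parsimony):
leaf margin serrate: 2; setae branched: 1; asymmetric ears: 2; dermal ossicles: 2; serrated mandibles: 1.
Total tree length = 8.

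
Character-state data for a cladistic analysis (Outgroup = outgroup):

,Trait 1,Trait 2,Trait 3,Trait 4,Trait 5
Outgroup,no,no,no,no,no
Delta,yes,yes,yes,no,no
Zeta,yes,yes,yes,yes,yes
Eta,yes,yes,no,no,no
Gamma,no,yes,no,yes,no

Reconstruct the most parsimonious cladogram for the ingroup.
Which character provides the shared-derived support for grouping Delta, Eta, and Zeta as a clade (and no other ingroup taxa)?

Trait 1

The outgroup has state 'no' for every character, so 'yes' is the derived state throughout.
Only Delta, Eta, and Zeta show the derived state 'yes' for Trait 1, supporting them as a clade.
Trait 2 (derived state 'yes') is shared by all ingroup taxa — unites the whole ingroup.
Only Delta and Zeta show the derived state 'yes' for Trait 3, supporting them as a clade.
Trait 4 groups Gamma and Zeta, which is incompatible with the clades supported by the remaining characters; treating it as convergent (homoplasy) costs fewer steps than any alternative tree.
Trait 5: derived state 'yes' in Zeta only — an autapomorphy, so it tells us nothing about relationships among taxa.
Most parsimonious ingroup topology: (((Delta,Zeta),Eta),Gamma).
The clade {Delta, Eta, Zeta} is supported by Trait 1: its derived state 'yes' occurs in exactly those taxa and in no other taxon (including the outgroup).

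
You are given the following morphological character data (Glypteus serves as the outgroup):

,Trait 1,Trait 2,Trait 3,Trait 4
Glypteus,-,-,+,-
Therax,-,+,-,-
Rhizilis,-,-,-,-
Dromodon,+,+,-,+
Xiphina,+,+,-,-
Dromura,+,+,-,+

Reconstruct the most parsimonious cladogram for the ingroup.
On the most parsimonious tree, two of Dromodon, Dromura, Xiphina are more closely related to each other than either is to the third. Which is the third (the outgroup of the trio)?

Character polarity is set by the outgroup: the derived state is whichever differs from the outgroup's state, so for Trait 3 the derived state is '-', and for the remaining characters it is '+'.
Trait 1 (derived state '+') is shared by Dromodon, Dromura, and Xiphina — a synapomorphy uniting that clade.
Trait 2 (derived state '+') is shared by Dromodon, Dromura, Therax, and Xiphina — a synapomorphy uniting that clade.
Trait 3 (derived state '-') is shared by all ingroup taxa — unites the whole ingroup.
Trait 4 (derived state '+') is shared by Dromodon and Dromura — a synapomorphy uniting that clade.
Most parsimonious ingroup topology: ((Therax,((Dromodon,Dromura),Xiphina)),Rhizilis).
Dromura and Dromodon share a more recent common ancestor with each other than either does with Xiphina, so Xiphina is the least closely related of the three.

Xiphina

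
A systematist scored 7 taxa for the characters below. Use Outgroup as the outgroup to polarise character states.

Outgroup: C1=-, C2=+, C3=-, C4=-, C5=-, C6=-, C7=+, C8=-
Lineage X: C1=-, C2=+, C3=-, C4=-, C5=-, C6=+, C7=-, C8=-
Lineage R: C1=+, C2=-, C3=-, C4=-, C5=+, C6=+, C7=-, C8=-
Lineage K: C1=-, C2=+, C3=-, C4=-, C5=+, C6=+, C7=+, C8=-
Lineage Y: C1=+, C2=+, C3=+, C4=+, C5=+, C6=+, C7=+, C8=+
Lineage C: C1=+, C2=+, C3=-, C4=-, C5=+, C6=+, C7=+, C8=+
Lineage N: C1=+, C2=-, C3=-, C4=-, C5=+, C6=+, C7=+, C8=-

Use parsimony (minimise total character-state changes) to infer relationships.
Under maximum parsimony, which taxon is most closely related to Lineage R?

Lineage N

Character polarity is set by the outgroup: the derived state is whichever differs from the outgroup's state, so for C2, C7 the derived state is '-', and for the remaining characters it is '+'.
C1: derived state '+' in Lineage C, Lineage N, Lineage R, and Lineage Y only — synapomorphy for {Lineage C, Lineage N, Lineage R, Lineage Y}.
C2: derived state '-' in Lineage N and Lineage R only — synapomorphy for {Lineage N, Lineage R}.
C3 (derived state '+') is unique to Lineage Y (autapomorphy; uninformative for grouping).
C4 (derived state '+') is unique to Lineage Y (autapomorphy; uninformative for grouping).
C5 (derived state '+') is shared by Lineage C, Lineage K, Lineage N, Lineage R, and Lineage Y — a synapomorphy uniting that clade.
C6 (derived state '+') is shared by all ingroup taxa — unites the whole ingroup.
C7 groups Lineage R and Lineage X, which is incompatible with the clades supported by the remaining characters; treating it as convergent (homoplasy) costs fewer steps than any alternative tree.
C8: derived state '+' in Lineage C and Lineage Y only — synapomorphy for {Lineage C, Lineage Y}.
Most parsimonious ingroup topology: (Lineage X,(((Lineage R,Lineage N),(Lineage Y,Lineage C)),Lineage K)).
Lineage R and Lineage N form a cherry on this tree, so they are sister taxa.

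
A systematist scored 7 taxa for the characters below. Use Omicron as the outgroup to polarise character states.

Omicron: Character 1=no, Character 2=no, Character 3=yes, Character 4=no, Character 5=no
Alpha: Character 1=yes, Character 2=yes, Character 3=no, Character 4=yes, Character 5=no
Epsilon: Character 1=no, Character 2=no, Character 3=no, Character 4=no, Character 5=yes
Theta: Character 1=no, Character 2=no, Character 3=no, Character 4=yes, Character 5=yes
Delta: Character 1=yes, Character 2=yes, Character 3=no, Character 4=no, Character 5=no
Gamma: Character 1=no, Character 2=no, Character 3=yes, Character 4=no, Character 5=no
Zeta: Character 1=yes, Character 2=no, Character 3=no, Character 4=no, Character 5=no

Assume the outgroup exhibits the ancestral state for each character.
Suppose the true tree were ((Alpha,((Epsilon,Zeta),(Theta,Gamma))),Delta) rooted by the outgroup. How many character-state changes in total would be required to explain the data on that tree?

Map each character onto ((Alpha,((Epsilon,Zeta),(Theta,Gamma))),Delta) (rooted by Omicron) and count the minimum state changes it requires (Fitch parsimony):
Character 1: 3; Character 2: 2; Character 3: 2; Character 4: 2; Character 5: 2.
Total tree length = 11.

11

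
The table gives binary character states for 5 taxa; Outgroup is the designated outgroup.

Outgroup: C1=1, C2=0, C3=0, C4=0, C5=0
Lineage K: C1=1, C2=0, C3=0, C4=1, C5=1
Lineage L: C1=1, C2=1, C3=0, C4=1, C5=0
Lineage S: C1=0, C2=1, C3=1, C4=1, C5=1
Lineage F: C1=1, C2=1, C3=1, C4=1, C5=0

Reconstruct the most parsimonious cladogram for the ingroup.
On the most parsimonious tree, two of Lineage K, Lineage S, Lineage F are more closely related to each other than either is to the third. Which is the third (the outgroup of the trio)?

Lineage K

Character polarity is set by the outgroup: the derived state is whichever differs from the outgroup's state, so for C1 the derived state is '0', and for the remaining characters it is '1'.
C1 (derived state '0') is unique to Lineage S (autapomorphy; uninformative for grouping).
Only Lineage F, Lineage L, and Lineage S show the derived state '1' for C2, supporting them as a clade.
Only Lineage F and Lineage S show the derived state '1' for C3, supporting them as a clade.
All ingroup taxa share the derived state '1' for C4; it defines the ingroup but does not resolve relationships within it.
C5 (state '1') occurs in Lineage K and Lineage S but conflicts with the nesting implied by the other characters — most parsimoniously interpreted as homoplasy.
Most parsimonious ingroup topology: (Lineage K,(Lineage L,(Lineage S,Lineage F))).
Lineage S and Lineage F share a more recent common ancestor with each other than either does with Lineage K, so Lineage K is the least closely related of the three.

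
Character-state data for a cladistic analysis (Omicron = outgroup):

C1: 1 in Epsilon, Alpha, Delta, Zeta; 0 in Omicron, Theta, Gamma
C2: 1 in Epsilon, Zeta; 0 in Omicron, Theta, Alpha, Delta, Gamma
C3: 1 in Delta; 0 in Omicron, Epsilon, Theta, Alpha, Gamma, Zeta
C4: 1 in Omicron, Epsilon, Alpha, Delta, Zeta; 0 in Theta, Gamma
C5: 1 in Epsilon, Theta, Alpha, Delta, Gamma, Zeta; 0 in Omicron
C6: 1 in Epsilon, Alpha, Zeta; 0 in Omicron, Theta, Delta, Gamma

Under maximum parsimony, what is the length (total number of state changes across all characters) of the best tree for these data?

Character polarity is set by the outgroup: the derived state is whichever differs from the outgroup's state, so for C4 the derived state is '0', and for the remaining characters it is '1'.
Only Alpha, Delta, Epsilon, and Zeta show the derived state '1' for C1, supporting them as a clade.
C2: derived state '1' in Epsilon and Zeta only — synapomorphy for {Epsilon, Zeta}.
C3: derived state '1' in Delta only — an autapomorphy, so it tells us nothing about relationships among taxa.
Only Gamma and Theta show the derived state '0' for C4, supporting them as a clade.
All ingroup taxa share the derived state '1' for C5; it defines the ingroup but does not resolve relationships within it.
C6: derived state '1' in Alpha, Epsilon, and Zeta only — synapomorphy for {Alpha, Epsilon, Zeta}.
Most parsimonious ingroup topology: ((((Epsilon,Zeta),Alpha),Delta),(Theta,Gamma)).
Changes per character on this tree: C1: 1; C2: 1; C3: 1; C4: 1; C5: 1; C6: 1.
Total = 6.

6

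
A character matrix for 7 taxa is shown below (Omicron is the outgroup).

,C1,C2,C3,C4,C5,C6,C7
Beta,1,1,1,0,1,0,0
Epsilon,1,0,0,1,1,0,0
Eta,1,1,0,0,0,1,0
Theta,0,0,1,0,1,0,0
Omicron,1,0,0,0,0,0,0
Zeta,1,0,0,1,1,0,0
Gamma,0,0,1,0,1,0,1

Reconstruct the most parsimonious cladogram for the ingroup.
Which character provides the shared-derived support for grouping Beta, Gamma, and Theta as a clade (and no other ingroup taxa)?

C3

Character polarity is set by the outgroup: the derived state is whichever differs from the outgroup's state, so for C1 the derived state is '0', and for the remaining characters it is '1'.
C1: derived state '0' in Gamma and Theta only — synapomorphy for {Gamma, Theta}.
C2 groups Beta and Eta, which is incompatible with the clades supported by the remaining characters; treating it as convergent (homoplasy) costs fewer steps than any alternative tree.
C3: derived state '1' in Beta, Gamma, and Theta only — synapomorphy for {Beta, Gamma, Theta}.
C4 (derived state '1') is shared by Epsilon and Zeta — a synapomorphy uniting that clade.
C5 (derived state '1') is shared by Beta, Epsilon, Gamma, Theta, and Zeta — a synapomorphy uniting that clade.
C6 (derived state '1') is unique to Eta (autapomorphy; uninformative for grouping).
C7 (derived state '1') is unique to Gamma (autapomorphy; uninformative for grouping).
Most parsimonious ingroup topology: (((Beta,(Theta,Gamma)),(Zeta,Epsilon)),Eta).
The clade {Beta, Gamma, Theta} is supported by C3: its derived state '1' occurs in exactly those taxa and in no other taxon (including the outgroup).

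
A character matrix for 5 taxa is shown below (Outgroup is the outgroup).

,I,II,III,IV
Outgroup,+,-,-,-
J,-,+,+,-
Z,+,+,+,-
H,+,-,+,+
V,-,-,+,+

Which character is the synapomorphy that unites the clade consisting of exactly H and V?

IV

Character polarity is set by the outgroup: the derived state is whichever differs from the outgroup's state, so for I the derived state is '-', and for the remaining characters it is '+'.
I groups J and V, which is incompatible with the clades supported by the remaining characters; treating it as convergent (homoplasy) costs fewer steps than any alternative tree.
Only J and Z show the derived state '+' for II, supporting them as a clade.
III (derived state '+') is shared by all ingroup taxa — unites the whole ingroup.
IV: derived state '+' in H and V only — synapomorphy for {H, V}.
Most parsimonious ingroup topology: ((J,Z),(H,V)).
The clade {H, V} is supported by IV: its derived state '+' occurs in exactly those taxa and in no other taxon (including the outgroup).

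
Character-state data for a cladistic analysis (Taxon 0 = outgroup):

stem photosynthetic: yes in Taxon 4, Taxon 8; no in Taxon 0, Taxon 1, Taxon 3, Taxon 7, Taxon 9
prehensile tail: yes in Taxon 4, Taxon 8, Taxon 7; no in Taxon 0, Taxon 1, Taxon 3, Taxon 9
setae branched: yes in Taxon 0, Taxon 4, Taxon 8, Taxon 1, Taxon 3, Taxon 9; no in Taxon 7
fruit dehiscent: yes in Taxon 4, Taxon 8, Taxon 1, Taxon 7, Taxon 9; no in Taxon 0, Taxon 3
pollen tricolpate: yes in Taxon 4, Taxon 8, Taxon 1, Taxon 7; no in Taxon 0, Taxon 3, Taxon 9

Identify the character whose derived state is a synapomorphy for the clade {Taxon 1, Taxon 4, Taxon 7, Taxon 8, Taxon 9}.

Character polarity is set by the outgroup: the derived state is whichever differs from the outgroup's state, so for setae branched the derived state is 'no', and for the remaining characters it is 'yes'.
Only Taxon 4 and Taxon 8 show the derived state 'yes' for stem photosynthetic, supporting them as a clade.
prehensile tail: derived state 'yes' in Taxon 4, Taxon 7, and Taxon 8 only — synapomorphy for {Taxon 4, Taxon 7, Taxon 8}.
setae branched (derived state 'no') is unique to Taxon 7 (autapomorphy; uninformative for grouping).
fruit dehiscent (derived state 'yes') is shared by Taxon 1, Taxon 4, Taxon 7, Taxon 8, and Taxon 9 — a synapomorphy uniting that clade.
pollen tricolpate (derived state 'yes') is shared by Taxon 1, Taxon 4, Taxon 7, and Taxon 8 — a synapomorphy uniting that clade.
Most parsimonious ingroup topology: (((((Taxon 4,Taxon 8),Taxon 7),Taxon 1),Taxon 9),Taxon 3).
The clade {Taxon 1, Taxon 4, Taxon 7, Taxon 8, Taxon 9} is supported by fruit dehiscent: its derived state 'yes' occurs in exactly those taxa and in no other taxon (including the outgroup).

fruit dehiscent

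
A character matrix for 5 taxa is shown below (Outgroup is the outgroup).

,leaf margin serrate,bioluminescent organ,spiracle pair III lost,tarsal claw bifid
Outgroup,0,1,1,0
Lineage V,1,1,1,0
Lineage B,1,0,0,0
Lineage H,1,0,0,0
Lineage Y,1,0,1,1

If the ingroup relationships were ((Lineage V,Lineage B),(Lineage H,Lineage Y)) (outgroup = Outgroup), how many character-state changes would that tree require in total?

Map each character onto ((Lineage V,Lineage B),(Lineage H,Lineage Y)) (rooted by Outgroup) and count the minimum state changes it requires (Fitch parsimony):
leaf margin serrate: 1; bioluminescent organ: 2; spiracle pair III lost: 2; tarsal claw bifid: 1.
Total tree length = 6.

6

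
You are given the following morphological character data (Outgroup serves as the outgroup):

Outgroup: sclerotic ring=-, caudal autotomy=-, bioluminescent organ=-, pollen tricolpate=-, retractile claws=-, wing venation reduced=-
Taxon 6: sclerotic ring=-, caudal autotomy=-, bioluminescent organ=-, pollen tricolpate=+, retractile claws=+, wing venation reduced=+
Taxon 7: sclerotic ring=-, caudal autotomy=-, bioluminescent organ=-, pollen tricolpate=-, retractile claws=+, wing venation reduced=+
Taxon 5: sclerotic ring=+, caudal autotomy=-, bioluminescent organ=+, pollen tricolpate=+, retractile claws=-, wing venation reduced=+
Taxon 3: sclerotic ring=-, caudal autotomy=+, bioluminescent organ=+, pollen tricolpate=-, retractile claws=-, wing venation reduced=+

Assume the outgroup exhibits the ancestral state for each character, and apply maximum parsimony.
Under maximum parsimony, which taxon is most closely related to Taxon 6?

Taxon 7

The outgroup has state '-' for every character, so '+' is the derived state throughout.
sclerotic ring (derived state '+') is unique to Taxon 5 (autapomorphy; uninformative for grouping).
caudal autotomy (derived state '+') is unique to Taxon 3 (autapomorphy; uninformative for grouping).
bioluminescent organ: derived state '+' in Taxon 3 and Taxon 5 only — synapomorphy for {Taxon 3, Taxon 5}.
pollen tricolpate groups Taxon 5 and Taxon 6, which is incompatible with the clades supported by the remaining characters; treating it as convergent (homoplasy) costs fewer steps than any alternative tree.
retractile claws: derived state '+' in Taxon 6 and Taxon 7 only — synapomorphy for {Taxon 6, Taxon 7}.
All ingroup taxa share the derived state '+' for wing venation reduced; it defines the ingroup but does not resolve relationships within it.
Most parsimonious ingroup topology: ((Taxon 6,Taxon 7),(Taxon 5,Taxon 3)).
Taxon 6 and Taxon 7 form a cherry on this tree, so they are sister taxa.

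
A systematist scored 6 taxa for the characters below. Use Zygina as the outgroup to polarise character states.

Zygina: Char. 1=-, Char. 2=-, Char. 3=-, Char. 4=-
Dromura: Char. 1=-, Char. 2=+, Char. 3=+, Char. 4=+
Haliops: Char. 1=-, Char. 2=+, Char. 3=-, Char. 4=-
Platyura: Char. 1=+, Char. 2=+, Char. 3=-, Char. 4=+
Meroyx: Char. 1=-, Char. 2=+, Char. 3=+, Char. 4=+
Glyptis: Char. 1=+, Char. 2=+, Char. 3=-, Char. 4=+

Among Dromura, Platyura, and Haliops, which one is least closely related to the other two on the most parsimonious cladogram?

The outgroup has state '-' for every character, so '+' is the derived state throughout.
Char. 1 (derived state '+') is shared by Glyptis and Platyura — a synapomorphy uniting that clade.
All ingroup taxa share the derived state '+' for Char. 2; it defines the ingroup but does not resolve relationships within it.
Char. 3 (derived state '+') is shared by Dromura and Meroyx — a synapomorphy uniting that clade.
Only Dromura, Glyptis, Meroyx, and Platyura show the derived state '+' for Char. 4, supporting them as a clade.
Most parsimonious ingroup topology: (((Meroyx,Dromura),(Platyura,Glyptis)),Haliops).
Dromura and Platyura share a more recent common ancestor with each other than either does with Haliops, so Haliops is the least closely related of the three.

Haliops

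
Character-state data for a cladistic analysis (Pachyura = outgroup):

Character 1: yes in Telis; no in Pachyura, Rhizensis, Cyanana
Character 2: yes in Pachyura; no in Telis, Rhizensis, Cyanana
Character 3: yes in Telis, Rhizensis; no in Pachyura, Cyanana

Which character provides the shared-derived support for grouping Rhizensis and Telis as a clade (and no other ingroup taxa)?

Character polarity is set by the outgroup: the derived state is whichever differs from the outgroup's state, so for Character 2 the derived state is 'no', and for the remaining characters it is 'yes'.
Character 1 (derived state 'yes') is unique to Telis (autapomorphy; uninformative for grouping).
Character 2 (derived state 'no') is shared by all ingroup taxa — unites the whole ingroup.
Only Rhizensis and Telis show the derived state 'yes' for Character 3, supporting them as a clade.
Most parsimonious ingroup topology: ((Telis,Rhizensis),Cyanana).
The clade {Rhizensis, Telis} is supported by Character 3: its derived state 'yes' occurs in exactly those taxa and in no other taxon (including the outgroup).

Character 3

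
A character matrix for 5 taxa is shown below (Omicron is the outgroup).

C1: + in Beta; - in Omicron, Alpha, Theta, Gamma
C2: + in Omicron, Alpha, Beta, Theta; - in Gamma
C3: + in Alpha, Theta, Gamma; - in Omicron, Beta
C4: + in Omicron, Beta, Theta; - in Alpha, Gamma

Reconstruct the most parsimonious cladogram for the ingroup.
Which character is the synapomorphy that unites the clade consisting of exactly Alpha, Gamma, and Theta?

C3

Character polarity is set by the outgroup: the derived state is whichever differs from the outgroup's state, so for C2, C4 the derived state is '-', and for the remaining characters it is '+'.
C1: derived state '+' in Beta only — an autapomorphy, so it tells us nothing about relationships among taxa.
C2: derived state '-' in Gamma only — an autapomorphy, so it tells us nothing about relationships among taxa.
C3 (derived state '+') is shared by Alpha, Gamma, and Theta — a synapomorphy uniting that clade.
C4: derived state '-' in Alpha and Gamma only — synapomorphy for {Alpha, Gamma}.
Most parsimonious ingroup topology: (((Alpha,Gamma),Theta),Beta).
The clade {Alpha, Gamma, Theta} is supported by C3: its derived state '+' occurs in exactly those taxa and in no other taxon (including the outgroup).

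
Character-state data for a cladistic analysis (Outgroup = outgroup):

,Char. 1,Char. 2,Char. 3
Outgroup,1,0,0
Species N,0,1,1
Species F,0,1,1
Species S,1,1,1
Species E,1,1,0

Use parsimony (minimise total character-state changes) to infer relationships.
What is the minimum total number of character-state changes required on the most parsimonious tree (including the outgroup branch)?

Character polarity is set by the outgroup: the derived state is whichever differs from the outgroup's state, so for Char. 1 the derived state is '0', and for the remaining characters it is '1'.
Char. 1 (derived state '0') is shared by Species F and Species N — a synapomorphy uniting that clade.
All ingroup taxa share the derived state '1' for Char. 2; it defines the ingroup but does not resolve relationships within it.
Char. 3: derived state '1' in Species F, Species N, and Species S only — synapomorphy for {Species F, Species N, Species S}.
Most parsimonious ingroup topology: (((Species N,Species F),Species S),Species E).
Changes per character on this tree: Char. 1: 1; Char. 2: 1; Char. 3: 1.
Total = 3.

3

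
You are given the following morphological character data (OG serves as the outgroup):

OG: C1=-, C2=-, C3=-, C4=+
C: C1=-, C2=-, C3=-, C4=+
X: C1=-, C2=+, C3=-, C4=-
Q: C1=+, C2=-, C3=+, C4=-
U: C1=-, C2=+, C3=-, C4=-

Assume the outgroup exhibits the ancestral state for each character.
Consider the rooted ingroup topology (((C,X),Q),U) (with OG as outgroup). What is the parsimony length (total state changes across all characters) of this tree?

6

Map each character onto (((C,X),Q),U) (rooted by OG) and count the minimum state changes it requires (Fitch parsimony):
C1: 1; C2: 2; C3: 1; C4: 2.
Total tree length = 6.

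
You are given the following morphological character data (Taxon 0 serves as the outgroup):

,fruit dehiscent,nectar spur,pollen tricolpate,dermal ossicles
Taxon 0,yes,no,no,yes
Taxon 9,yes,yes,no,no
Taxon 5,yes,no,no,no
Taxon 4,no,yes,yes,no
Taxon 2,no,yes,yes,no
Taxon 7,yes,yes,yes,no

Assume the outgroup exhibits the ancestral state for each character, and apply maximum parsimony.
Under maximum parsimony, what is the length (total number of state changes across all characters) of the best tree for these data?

Character polarity is set by the outgroup: the derived state is whichever differs from the outgroup's state, so for fruit dehiscent, dermal ossicles the derived state is 'no', and for the remaining characters it is 'yes'.
fruit dehiscent (derived state 'no') is shared by Taxon 2 and Taxon 4 — a synapomorphy uniting that clade.
Only Taxon 2, Taxon 4, Taxon 7, and Taxon 9 show the derived state 'yes' for nectar spur, supporting them as a clade.
pollen tricolpate: derived state 'yes' in Taxon 2, Taxon 4, and Taxon 7 only — synapomorphy for {Taxon 2, Taxon 4, Taxon 7}.
All ingroup taxa share the derived state 'no' for dermal ossicles; it defines the ingroup but does not resolve relationships within it.
Most parsimonious ingroup topology: ((Taxon 9,((Taxon 4,Taxon 2),Taxon 7)),Taxon 5).
Changes per character on this tree: fruit dehiscent: 1; nectar spur: 1; pollen tricolpate: 1; dermal ossicles: 1.
Total = 4.

4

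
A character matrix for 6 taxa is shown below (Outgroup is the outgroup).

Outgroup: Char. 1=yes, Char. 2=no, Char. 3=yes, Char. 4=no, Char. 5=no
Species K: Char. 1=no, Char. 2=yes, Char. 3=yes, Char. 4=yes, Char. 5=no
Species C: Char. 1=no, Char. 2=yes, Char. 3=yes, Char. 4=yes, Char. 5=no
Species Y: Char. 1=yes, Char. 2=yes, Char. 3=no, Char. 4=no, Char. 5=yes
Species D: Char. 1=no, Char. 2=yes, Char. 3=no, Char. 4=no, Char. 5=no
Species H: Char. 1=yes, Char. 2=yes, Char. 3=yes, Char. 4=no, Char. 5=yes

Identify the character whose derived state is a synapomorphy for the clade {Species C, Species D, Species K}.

Character polarity is set by the outgroup: the derived state is whichever differs from the outgroup's state, so for Char. 1, Char. 3 the derived state is 'no', and for the remaining characters it is 'yes'.
Char. 1: derived state 'no' in Species C, Species D, and Species K only — synapomorphy for {Species C, Species D, Species K}.
All ingroup taxa share the derived state 'yes' for Char. 2; it defines the ingroup but does not resolve relationships within it.
Char. 3 (state 'no') occurs in Species D and Species Y but conflicts with the nesting implied by the other characters — most parsimoniously interpreted as homoplasy.
Only Species C and Species K show the derived state 'yes' for Char. 4, supporting them as a clade.
Char. 5 (derived state 'yes') is shared by Species H and Species Y — a synapomorphy uniting that clade.
Most parsimonious ingroup topology: (((Species K,Species C),Species D),(Species Y,Species H)).
The clade {Species C, Species D, Species K} is supported by Char. 1: its derived state 'no' occurs in exactly those taxa and in no other taxon (including the outgroup).

Char. 1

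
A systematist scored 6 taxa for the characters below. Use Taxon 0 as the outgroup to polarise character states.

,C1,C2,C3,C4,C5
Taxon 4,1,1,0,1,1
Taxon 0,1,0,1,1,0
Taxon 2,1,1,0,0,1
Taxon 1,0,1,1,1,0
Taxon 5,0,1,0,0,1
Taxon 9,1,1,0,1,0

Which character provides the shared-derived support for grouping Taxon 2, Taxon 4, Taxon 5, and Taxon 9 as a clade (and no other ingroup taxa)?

Character polarity is set by the outgroup: the derived state is whichever differs from the outgroup's state, so for C1, C3, C4 the derived state is '0', and for the remaining characters it is '1'.
C1 groups Taxon 1 and Taxon 5, which is incompatible with the clades supported by the remaining characters; treating it as convergent (homoplasy) costs fewer steps than any alternative tree.
All ingroup taxa share the derived state '1' for C2; it defines the ingroup but does not resolve relationships within it.
C3 (derived state '0') is shared by Taxon 2, Taxon 4, Taxon 5, and Taxon 9 — a synapomorphy uniting that clade.
C4: derived state '0' in Taxon 2 and Taxon 5 only — synapomorphy for {Taxon 2, Taxon 5}.
Only Taxon 2, Taxon 4, and Taxon 5 show the derived state '1' for C5, supporting them as a clade.
Most parsimonious ingroup topology: (((Taxon 4,(Taxon 2,Taxon 5)),Taxon 9),Taxon 1).
The clade {Taxon 2, Taxon 4, Taxon 5, Taxon 9} is supported by C3: its derived state '0' occurs in exactly those taxa and in no other taxon (including the outgroup).

C3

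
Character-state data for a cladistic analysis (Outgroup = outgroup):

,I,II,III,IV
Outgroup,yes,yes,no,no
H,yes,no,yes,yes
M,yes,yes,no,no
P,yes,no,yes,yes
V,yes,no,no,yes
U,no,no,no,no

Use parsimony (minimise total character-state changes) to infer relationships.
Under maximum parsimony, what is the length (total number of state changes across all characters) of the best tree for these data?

Character polarity is set by the outgroup: the derived state is whichever differs from the outgroup's state, so for I, II the derived state is 'no', and for the remaining characters it is 'yes'.
I: derived state 'no' in U only — an autapomorphy, so it tells us nothing about relationships among taxa.
II: derived state 'no' in H, P, U, and V only — synapomorphy for {H, P, U, V}.
III (derived state 'yes') is shared by H and P — a synapomorphy uniting that clade.
IV (derived state 'yes') is shared by H, P, and V — a synapomorphy uniting that clade.
Most parsimonious ingroup topology: ((((H,P),V),U),M).
Changes per character on this tree: I: 1; II: 1; III: 1; IV: 1.
Total = 4.

4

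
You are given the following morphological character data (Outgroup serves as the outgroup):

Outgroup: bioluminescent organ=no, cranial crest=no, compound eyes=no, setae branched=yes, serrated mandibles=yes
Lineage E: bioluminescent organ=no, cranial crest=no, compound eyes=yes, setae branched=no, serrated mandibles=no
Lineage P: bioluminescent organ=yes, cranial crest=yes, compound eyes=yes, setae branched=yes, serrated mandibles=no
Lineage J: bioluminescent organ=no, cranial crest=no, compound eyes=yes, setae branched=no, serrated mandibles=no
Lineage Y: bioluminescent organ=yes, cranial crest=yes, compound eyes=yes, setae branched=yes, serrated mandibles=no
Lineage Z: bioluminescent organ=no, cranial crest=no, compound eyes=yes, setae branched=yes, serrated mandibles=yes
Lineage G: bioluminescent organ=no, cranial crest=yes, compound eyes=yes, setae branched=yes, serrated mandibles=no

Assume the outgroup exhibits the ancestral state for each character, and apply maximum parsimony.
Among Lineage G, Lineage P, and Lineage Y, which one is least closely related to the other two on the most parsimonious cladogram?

Lineage G

Character polarity is set by the outgroup: the derived state is whichever differs from the outgroup's state, so for setae branched, serrated mandibles the derived state is 'no', and for the remaining characters it is 'yes'.
Only Lineage P and Lineage Y show the derived state 'yes' for bioluminescent organ, supporting them as a clade.
Only Lineage G, Lineage P, and Lineage Y show the derived state 'yes' for cranial crest, supporting them as a clade.
All ingroup taxa share the derived state 'yes' for compound eyes; it defines the ingroup but does not resolve relationships within it.
Only Lineage E and Lineage J show the derived state 'no' for setae branched, supporting them as a clade.
serrated mandibles (derived state 'no') is shared by Lineage E, Lineage G, Lineage J, Lineage P, and Lineage Y — a synapomorphy uniting that clade.
Most parsimonious ingroup topology: (((Lineage E,Lineage J),((Lineage P,Lineage Y),Lineage G)),Lineage Z).
Lineage P and Lineage Y share a more recent common ancestor with each other than either does with Lineage G, so Lineage G is the least closely related of the three.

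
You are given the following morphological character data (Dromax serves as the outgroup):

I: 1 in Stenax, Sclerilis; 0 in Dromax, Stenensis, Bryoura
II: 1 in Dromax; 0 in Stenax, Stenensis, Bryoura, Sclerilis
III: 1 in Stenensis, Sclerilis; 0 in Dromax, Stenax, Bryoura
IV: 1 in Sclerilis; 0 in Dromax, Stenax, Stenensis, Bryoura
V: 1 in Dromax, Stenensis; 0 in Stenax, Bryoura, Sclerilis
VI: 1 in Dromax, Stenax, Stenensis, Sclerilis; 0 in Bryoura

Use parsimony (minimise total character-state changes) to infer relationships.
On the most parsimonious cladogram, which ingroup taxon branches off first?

Stenensis

Character polarity is set by the outgroup: the derived state is whichever differs from the outgroup's state, so for II, V, VI the derived state is '0', and for the remaining characters it is '1'.
Only Sclerilis and Stenax show the derived state '1' for I, supporting them as a clade.
All ingroup taxa share the derived state '0' for II; it defines the ingroup but does not resolve relationships within it.
III (state '1') occurs in Sclerilis and Stenensis but conflicts with the nesting implied by the other characters — most parsimoniously interpreted as homoplasy.
IV: derived state '1' in Sclerilis only — an autapomorphy, so it tells us nothing about relationships among taxa.
Only Bryoura, Sclerilis, and Stenax show the derived state '0' for V, supporting them as a clade.
VI (derived state '0') is unique to Bryoura (autapomorphy; uninformative for grouping).
Most parsimonious ingroup topology: (((Stenax,Sclerilis),Bryoura),Stenensis).
Stenensis is sister to the clade containing all other ingroup taxa, so it is the earliest-diverging (most basal) ingroup lineage.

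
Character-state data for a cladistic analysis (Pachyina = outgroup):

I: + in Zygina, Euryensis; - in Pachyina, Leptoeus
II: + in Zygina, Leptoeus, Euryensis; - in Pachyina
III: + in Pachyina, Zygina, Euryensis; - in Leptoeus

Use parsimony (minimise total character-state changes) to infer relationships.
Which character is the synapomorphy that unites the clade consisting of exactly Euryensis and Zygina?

Character polarity is set by the outgroup: the derived state is whichever differs from the outgroup's state, so for III the derived state is '-', and for the remaining characters it is '+'.
Only Euryensis and Zygina show the derived state '+' for I, supporting them as a clade.
II (derived state '+') is shared by all ingroup taxa — unites the whole ingroup.
III (derived state '-') is unique to Leptoeus (autapomorphy; uninformative for grouping).
Most parsimonious ingroup topology: ((Zygina,Euryensis),Leptoeus).
The clade {Euryensis, Zygina} is supported by I: its derived state '+' occurs in exactly those taxa and in no other taxon (including the outgroup).

I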